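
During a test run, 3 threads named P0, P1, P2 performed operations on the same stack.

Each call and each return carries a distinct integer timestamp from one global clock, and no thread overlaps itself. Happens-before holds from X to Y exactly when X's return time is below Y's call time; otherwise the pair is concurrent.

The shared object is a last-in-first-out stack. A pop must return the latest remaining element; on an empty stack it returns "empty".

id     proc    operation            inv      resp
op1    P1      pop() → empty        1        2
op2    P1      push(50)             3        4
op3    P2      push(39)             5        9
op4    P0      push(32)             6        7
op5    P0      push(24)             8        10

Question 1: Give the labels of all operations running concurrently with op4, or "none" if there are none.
op4 spans [6,7]; an op avoiding the whole window 6..7 is ordered, any other is concurrent
op1 [1,2]: before
op2 [3,4]: before
op3 [5,9]: concurrent
op5 [8,10]: after

op3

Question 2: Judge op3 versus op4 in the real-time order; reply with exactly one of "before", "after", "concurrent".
op3 spans [5,9], op4 spans [6,7]
the intervals overlap in both directions

concurrent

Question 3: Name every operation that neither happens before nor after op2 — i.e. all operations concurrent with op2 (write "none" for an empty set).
op2 spans [3,4]: anything still running between times 3 and 4 counts as concurrent
op1 [1,2]: before
op3 [5,9]: after
op4 [6,7]: after
op5 [8,10]: after

none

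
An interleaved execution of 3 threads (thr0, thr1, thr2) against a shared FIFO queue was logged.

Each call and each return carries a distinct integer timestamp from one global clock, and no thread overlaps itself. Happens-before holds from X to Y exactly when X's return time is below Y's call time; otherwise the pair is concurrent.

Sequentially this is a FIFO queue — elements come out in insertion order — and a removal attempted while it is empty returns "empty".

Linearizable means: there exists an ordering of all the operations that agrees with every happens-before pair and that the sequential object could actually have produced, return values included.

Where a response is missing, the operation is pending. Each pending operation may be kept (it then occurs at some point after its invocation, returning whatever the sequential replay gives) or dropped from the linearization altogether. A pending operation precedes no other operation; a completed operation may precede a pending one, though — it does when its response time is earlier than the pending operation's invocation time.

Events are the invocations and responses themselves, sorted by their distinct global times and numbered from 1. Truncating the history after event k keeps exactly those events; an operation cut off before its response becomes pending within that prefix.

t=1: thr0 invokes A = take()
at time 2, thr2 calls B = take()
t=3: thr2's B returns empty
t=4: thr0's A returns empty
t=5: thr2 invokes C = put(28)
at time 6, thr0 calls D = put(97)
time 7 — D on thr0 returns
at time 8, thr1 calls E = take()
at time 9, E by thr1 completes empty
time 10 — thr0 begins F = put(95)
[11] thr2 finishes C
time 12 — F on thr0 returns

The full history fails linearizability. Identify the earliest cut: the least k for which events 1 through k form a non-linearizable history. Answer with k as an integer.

9

events 1..8 are still linearizable — one witness is A, B, C, D:
step 1: A take() → empty — queue <>
step 2: B take() → empty — queue <>
step 3: C put(28) (pending, included) — queue <28>
step 4: D put(97) — queue <28,97>
include event 9 — E responding at 9 — and every candidate order breaks
include/drop combinations of the 1 pending operation (C) were all tried; none helps
sample order A, B, D, E (pending dropped) stalls at step 4 — E take() → empty has no legal effect
sample order B, A, D, E (pending dropped) stalls at step 4 — E take() → empty has no legal effect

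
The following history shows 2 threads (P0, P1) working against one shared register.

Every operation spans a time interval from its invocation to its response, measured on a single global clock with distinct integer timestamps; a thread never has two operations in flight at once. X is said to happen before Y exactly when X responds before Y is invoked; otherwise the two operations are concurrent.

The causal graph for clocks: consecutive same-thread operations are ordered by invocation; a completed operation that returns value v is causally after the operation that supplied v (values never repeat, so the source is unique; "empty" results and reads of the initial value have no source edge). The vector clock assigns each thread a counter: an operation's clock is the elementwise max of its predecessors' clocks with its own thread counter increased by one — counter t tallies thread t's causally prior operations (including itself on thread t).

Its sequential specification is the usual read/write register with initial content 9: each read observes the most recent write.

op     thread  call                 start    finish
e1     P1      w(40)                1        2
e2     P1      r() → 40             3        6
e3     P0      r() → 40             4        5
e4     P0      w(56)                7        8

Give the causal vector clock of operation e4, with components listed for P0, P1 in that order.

e1 (invocation 1): nothing precedes it; P1's component alone gives (0, 1)
invoked at 3, e2 merges VC(e1)=(0, 1) and bumps P1's slot → (0, 2)
invoked at 4, e3 merges VC(e1)=(0, 1) and bumps P0's slot → (1, 1)
invoked at 7, e4 merges VC(e3)=(1, 1) and bumps P0's slot → (2, 1)
target: VC(e4) = (2, 1)

(2, 1)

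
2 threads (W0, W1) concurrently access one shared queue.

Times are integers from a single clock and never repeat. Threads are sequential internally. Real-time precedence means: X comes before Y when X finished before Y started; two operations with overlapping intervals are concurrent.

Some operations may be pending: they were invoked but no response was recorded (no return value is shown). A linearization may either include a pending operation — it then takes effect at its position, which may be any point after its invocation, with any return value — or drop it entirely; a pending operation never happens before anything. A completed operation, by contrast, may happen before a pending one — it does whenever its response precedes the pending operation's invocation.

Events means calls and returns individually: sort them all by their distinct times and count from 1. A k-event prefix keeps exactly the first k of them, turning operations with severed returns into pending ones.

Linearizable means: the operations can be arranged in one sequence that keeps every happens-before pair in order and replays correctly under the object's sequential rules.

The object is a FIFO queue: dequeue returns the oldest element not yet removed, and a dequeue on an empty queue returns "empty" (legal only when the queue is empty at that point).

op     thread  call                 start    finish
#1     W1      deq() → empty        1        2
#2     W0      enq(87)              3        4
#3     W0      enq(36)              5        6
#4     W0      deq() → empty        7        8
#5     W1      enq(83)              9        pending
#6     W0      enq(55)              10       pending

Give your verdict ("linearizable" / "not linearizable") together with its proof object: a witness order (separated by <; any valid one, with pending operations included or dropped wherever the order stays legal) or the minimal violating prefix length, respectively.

not linearizable — minimal violating prefix: 8 events

already the first 8 events (up to #4's response at time 8) admit no linearization; the first 7 still do
exactly one order of the 4 completed ops respects real time; the queue replay fails
e.g. #1, #2, #3, #4: illegal at step 4, since #4 deq() → empty cannot apply there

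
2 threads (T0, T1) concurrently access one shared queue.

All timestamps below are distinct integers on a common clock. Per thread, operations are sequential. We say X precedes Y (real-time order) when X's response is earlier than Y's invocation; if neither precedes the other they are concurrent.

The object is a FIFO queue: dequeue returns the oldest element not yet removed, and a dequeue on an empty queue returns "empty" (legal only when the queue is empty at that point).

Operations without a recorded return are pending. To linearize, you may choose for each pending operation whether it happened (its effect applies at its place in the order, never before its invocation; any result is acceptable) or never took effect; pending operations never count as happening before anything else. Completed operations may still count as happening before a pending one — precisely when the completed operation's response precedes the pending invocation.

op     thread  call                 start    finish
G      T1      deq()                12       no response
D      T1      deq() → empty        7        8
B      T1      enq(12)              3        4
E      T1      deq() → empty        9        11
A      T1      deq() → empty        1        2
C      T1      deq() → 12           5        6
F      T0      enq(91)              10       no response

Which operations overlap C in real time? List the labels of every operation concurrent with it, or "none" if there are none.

concurrent with C ([5,6]): every op whose interval crosses 5..6
A [1,2]: before
B [3,4]: before
D [7,8]: after
E [9,11]: after
F [10,…): after
G [12,…): after

none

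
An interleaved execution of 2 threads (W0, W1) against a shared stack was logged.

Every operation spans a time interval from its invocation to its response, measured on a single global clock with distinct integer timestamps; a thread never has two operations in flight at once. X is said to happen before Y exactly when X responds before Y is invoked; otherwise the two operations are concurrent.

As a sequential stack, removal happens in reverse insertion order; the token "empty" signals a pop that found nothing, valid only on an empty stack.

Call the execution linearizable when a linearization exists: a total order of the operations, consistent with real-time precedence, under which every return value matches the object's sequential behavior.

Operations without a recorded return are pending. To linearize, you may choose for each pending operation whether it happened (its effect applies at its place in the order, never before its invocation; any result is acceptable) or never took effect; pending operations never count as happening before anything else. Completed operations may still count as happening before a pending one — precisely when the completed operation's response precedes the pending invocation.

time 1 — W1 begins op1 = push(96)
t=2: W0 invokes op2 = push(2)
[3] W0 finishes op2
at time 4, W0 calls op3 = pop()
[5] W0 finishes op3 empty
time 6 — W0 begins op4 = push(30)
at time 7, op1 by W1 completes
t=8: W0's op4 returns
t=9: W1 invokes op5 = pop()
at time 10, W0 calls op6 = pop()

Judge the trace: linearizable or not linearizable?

not linearizable

prefix check: 1..4 passes, 1..5 fails once op3's time-5 response joins
one real-time candidate order over the 2 completed operations — the stack replay rejects it
completion choices over the 1 pending operation (op1) were checked; none helps
sample order op2, op3 (pending dropped) stalls at step 2 — op3 pop() → empty has no legal effect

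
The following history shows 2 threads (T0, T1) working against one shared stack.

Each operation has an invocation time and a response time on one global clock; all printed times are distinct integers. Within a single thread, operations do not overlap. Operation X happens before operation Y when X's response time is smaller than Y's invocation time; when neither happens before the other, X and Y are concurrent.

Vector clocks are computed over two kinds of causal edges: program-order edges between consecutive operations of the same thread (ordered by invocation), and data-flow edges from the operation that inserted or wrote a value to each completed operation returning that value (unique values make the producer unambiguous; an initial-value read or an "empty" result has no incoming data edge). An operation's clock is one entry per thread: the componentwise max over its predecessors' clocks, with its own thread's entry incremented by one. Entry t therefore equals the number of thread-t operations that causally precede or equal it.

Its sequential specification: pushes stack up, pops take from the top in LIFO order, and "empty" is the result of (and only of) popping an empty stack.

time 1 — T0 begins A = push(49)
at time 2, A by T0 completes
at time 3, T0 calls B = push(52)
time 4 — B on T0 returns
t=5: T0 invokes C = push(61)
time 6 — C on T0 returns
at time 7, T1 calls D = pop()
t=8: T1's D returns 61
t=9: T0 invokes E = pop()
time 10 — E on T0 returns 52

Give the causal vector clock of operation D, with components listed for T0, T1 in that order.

A (invocation 1): nothing precedes it; T0's component alone gives (1, 0)
merge at B (invoked 3): VC(A)=(1, 0), own-thread bump on T0 → (2, 0)
merge at C (invoked 5): VC(B)=(2, 0), own-thread bump on T0 → (3, 0)
merge at D (invoked 7): VC(C)=(3, 0), own-thread bump on T1 → (3, 1)
merge at E (invoked 9): VC(B)=(2, 0), VC(C)=(3, 0), own-thread bump on T0 → (4, 0)
target: VC(D) = (3, 1)

(3, 1)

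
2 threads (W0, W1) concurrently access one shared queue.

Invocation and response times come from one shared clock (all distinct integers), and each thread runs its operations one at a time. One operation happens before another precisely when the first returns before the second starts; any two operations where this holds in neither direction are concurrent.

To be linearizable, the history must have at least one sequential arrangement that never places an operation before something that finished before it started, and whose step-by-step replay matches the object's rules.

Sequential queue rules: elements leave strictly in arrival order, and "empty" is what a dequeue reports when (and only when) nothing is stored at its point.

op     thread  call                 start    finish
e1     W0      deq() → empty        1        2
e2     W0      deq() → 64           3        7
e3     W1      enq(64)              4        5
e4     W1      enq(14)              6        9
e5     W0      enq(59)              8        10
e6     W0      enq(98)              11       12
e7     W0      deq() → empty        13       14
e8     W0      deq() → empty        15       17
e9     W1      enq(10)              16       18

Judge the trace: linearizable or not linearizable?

not linearizable

the violation lands at event 14, e7's response at time 14: events 1..13 linearize, events 1..14 do not
checked exhaustively: 5 real-time-consistent orders of 7 completed operations, zero legal queue replays
take e1, e2, e3, e4, e5, e6, e7: step 2 already fails, because e2 deq() → 64 cannot occur there
take e1, e2, e3, e5, e4, e6, e7: step 2 already fails, because e2 deq() → 64 cannot occur there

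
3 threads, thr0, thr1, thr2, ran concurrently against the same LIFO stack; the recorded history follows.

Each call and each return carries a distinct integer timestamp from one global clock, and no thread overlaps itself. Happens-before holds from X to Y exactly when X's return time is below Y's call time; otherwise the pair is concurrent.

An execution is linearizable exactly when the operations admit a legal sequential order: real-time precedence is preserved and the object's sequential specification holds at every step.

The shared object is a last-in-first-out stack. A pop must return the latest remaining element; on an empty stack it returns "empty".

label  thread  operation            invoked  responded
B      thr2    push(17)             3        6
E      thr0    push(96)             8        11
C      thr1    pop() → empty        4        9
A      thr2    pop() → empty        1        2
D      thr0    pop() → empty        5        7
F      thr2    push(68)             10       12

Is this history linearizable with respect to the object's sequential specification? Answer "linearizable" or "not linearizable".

linearizable

a witness: A, C, D, B, E, F
1. A pop() → empty, leaving stack <>
2. C pop() → empty, leaving stack <>
3. D pop() → empty, leaving stack <>
4. B push(17), leaving stack <17>
5. E push(96), leaving stack <17,96>
6. F push(68), leaving stack <17,96,68>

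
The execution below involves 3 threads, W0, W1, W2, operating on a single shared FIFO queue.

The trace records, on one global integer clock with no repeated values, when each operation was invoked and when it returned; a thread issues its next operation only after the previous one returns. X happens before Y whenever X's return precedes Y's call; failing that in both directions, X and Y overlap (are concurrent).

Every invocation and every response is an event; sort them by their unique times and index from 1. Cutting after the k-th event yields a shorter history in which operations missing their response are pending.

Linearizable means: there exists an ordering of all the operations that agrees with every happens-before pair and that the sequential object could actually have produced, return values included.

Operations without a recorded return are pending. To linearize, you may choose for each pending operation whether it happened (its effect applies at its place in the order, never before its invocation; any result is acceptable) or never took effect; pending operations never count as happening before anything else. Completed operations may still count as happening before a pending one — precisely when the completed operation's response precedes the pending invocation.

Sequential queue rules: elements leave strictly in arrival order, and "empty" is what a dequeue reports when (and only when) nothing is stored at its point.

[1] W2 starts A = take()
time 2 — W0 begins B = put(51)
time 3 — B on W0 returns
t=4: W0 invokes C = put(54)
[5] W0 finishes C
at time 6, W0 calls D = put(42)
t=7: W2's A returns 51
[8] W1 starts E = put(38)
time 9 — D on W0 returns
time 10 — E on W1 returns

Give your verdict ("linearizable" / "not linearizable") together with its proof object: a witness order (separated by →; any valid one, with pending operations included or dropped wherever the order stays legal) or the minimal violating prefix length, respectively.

after step 1 (B put(51)): queue <51>
after step 2 (A take() → 51): queue <>
after step 3 (C put(54)): queue <54>
after step 4 (D put(42)): queue <54,42>
after step 5 (E put(38)): queue <54,42,38>

linearizable — witness: B → A → C → D → E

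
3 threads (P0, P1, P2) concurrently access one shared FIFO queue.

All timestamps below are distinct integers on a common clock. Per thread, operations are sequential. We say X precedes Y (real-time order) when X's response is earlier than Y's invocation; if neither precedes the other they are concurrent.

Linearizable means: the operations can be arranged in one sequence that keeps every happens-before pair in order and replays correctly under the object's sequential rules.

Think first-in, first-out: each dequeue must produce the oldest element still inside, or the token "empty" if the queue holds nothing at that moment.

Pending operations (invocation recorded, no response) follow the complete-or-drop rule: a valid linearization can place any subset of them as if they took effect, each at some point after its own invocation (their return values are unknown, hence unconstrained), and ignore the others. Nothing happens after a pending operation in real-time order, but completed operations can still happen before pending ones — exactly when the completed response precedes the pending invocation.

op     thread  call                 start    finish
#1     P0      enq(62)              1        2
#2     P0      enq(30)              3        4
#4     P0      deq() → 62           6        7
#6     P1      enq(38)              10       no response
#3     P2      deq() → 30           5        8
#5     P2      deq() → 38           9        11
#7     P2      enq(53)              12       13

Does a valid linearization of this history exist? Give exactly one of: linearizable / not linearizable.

one valid linearization: #1, #2, #4, #3, #6, #5, #7
step 1: #1 enq(62) — queue <62>
step 2: #2 enq(30) — queue <62,30>
step 3: #4 deq() → 62 — queue <30>
step 4: #3 deq() → 30 — queue <>
step 5: #6 enq(38) (pending, included) — queue <38>
step 6: #5 deq() → 38 — queue <>
step 7: #7 enq(53) — queue <53>

linearizable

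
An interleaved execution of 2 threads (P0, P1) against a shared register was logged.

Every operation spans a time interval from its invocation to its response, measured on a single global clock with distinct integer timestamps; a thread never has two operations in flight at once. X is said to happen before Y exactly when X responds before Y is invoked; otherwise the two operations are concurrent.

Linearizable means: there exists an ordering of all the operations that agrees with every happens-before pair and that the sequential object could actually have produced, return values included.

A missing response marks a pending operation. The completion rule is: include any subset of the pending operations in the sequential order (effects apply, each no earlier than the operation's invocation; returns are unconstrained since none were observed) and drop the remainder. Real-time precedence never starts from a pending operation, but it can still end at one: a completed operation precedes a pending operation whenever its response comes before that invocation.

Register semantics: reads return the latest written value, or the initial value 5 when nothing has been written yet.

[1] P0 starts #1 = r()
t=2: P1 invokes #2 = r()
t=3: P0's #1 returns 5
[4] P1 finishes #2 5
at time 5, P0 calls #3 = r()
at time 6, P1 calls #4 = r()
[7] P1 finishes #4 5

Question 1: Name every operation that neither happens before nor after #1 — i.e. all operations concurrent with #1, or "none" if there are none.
#2

overlap test against #1 [1,3]: concurrent iff the interval meets 1..3
#2 [2,4]: concurrent
#3 [5,…): after
#4 [6,7]: after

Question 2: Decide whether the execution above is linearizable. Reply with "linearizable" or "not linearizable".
linearizable

one valid linearization: #1, #2, #3, #4
step 1: #1 r() → 5 — value 5
step 2: #2 r() → 5 — value 5
step 3: #3 r() (pending, included) — value 5
step 4: #4 r() → 5 — value 5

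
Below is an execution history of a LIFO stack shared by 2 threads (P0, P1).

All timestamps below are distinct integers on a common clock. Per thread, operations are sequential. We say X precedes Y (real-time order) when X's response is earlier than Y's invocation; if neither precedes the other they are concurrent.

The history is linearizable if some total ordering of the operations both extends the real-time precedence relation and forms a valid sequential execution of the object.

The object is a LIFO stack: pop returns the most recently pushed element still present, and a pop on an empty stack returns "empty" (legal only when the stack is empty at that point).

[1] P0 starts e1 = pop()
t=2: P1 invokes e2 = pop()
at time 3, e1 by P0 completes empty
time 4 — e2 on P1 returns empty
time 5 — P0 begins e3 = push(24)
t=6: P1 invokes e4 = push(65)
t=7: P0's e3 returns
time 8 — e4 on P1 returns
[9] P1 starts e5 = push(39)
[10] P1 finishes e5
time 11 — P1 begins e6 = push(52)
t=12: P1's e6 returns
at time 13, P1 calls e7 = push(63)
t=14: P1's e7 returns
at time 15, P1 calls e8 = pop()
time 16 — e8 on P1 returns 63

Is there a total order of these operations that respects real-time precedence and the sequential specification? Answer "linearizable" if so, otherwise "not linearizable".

one valid linearization: e1, e2, e3, e4, e5, e6, e7, e8
1. e1 pop() → empty, leaving stack <>
2. e2 pop() → empty, leaving stack <>
3. e3 push(24), leaving stack <24>
4. e4 push(65), leaving stack <24,65>
5. e5 push(39), leaving stack <24,65,39>
6. e6 push(52), leaving stack <24,65,39,52>
7. e7 push(63), leaving stack <24,65,39,52,63>
8. e8 pop() → 63, leaving stack <24,65,39,52>

linearizable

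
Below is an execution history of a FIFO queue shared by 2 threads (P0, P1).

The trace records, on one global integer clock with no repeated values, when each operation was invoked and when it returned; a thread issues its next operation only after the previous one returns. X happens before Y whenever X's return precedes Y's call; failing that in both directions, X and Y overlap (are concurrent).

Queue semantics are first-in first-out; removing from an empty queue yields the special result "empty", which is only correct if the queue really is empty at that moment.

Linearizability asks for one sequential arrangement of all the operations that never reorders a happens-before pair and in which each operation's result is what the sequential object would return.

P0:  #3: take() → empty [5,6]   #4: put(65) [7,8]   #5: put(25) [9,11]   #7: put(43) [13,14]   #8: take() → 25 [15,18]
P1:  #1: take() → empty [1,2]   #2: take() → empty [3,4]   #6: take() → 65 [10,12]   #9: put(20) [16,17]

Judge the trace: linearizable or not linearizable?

linearizable

witness order: #1, #2, #3, #4, #5, #6, #7, #8, #9
after step 1 (#1 take() → empty): queue <>
after step 2 (#2 take() → empty): queue <>
after step 3 (#3 take() → empty): queue <>
after step 4 (#4 put(65)): queue <65>
after step 5 (#5 put(25)): queue <65,25>
after step 6 (#6 take() → 65): queue <25>
after step 7 (#7 put(43)): queue <25,43>
after step 8 (#8 take() → 25): queue <43>
after step 9 (#9 put(20)): queue <43,20>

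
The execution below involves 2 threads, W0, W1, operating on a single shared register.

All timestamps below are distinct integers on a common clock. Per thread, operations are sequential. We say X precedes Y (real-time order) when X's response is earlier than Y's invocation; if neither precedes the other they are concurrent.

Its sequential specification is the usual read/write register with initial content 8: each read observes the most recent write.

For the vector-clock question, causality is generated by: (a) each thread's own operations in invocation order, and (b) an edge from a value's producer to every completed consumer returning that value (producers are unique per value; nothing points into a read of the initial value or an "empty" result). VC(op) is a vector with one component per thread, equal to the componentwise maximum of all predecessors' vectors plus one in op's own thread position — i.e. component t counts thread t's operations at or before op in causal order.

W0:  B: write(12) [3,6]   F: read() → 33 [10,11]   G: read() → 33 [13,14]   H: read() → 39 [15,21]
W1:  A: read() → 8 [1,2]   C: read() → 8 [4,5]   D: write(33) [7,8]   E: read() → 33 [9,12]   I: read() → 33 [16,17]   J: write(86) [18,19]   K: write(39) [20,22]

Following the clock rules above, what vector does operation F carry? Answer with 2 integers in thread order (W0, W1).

no predecessors for A (invoked 1): W1 increments from zero → (0, 1)
no predecessors for B (invoked 3): W0 increments from zero → (1, 0)
invoked at 4, C merges VC(A)=(0, 1) and bumps W1's slot → (0, 2)
invoked at 7, D merges VC(C)=(0, 2) and bumps W1's slot → (0, 3)
invoked at 9, E merges VC(D)=(0, 3) and bumps W1's slot → (0, 4)
invoked at 16, I merges VC(D)=(0, 3), VC(E)=(0, 4) and bumps W1's slot → (0, 5)
invoked at 10, F merges VC(B)=(1, 0), VC(D)=(0, 3) and bumps W0's slot → (2, 3)
invoked at 18, J merges VC(I)=(0, 5) and bumps W1's slot → (0, 6)
invoked at 13, G merges VC(D)=(0, 3), VC(F)=(2, 3) and bumps W0's slot → (3, 3)
invoked at 20, K merges VC(J)=(0, 6) and bumps W1's slot → (0, 7)
invoked at 15, H merges VC(G)=(3, 3), VC(K)=(0, 7) and bumps W0's slot → (4, 7)
target: VC(F) = (2, 3)

(2, 3)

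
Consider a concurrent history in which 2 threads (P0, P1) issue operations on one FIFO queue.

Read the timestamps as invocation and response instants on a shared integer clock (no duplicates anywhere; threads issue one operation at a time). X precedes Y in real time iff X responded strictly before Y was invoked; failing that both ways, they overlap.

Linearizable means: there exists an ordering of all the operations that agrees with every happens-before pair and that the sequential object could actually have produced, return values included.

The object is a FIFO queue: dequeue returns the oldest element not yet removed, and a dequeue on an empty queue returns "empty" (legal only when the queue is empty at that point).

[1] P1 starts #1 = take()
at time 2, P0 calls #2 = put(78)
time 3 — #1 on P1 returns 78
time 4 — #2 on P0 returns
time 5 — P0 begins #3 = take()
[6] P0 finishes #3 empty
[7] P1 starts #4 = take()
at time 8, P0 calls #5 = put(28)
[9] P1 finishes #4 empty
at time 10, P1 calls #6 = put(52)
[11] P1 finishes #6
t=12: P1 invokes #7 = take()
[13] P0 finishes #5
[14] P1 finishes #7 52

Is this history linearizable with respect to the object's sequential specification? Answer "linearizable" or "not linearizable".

witness order: #2, #1, #3, #4, #6, #5, #7
1. #2 put(78), leaving queue <78>
2. #1 take() → 78, leaving queue <>
3. #3 take() → empty, leaving queue <>
4. #4 take() → empty, leaving queue <>
5. #6 put(52), leaving queue <52>
6. #5 put(28), leaving queue <52,28>
7. #7 take() → 52, leaving queue <28>

linearizable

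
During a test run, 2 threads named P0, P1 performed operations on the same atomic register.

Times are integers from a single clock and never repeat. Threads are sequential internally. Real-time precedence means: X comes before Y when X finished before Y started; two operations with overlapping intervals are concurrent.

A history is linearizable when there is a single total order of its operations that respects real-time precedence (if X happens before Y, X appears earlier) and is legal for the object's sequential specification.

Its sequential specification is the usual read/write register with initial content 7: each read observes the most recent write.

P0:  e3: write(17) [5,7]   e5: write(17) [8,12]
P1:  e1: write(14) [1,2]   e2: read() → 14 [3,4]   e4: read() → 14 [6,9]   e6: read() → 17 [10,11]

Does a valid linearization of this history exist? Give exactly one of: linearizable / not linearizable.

one valid linearization: e1, e2, e4, e3, e5, e6
after step 1 (e1 write(14)): value 14
after step 2 (e2 read() → 14): value 14
after step 3 (e4 read() → 14): value 14
after step 4 (e3 write(17)): value 17
after step 5 (e5 write(17)): value 17
after step 6 (e6 read() → 17): value 17

linearizable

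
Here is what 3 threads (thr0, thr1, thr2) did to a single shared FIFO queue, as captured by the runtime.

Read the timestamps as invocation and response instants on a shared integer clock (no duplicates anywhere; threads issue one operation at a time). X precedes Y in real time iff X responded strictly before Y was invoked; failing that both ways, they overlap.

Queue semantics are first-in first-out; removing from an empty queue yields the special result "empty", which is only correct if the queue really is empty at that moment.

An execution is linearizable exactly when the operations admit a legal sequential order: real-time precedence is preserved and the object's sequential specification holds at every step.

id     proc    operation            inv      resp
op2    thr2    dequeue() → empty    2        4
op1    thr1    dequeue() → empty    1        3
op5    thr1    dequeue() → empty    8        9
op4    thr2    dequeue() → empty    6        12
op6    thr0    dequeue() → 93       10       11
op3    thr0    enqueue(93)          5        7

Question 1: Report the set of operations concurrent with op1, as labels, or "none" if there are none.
op2

op1 spans [1,3]: anything still running between times 1 and 3 counts as concurrent
op2 [2,4]: concurrent
op3 [5,7]: after
op4 [6,12]: after
op5 [8,9]: after
op6 [10,11]: after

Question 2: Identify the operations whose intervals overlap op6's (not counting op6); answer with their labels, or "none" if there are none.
op4

op6 spans [10,11]; an op avoiding the whole window 10..11 is ordered, any other is concurrent
op1 [1,3]: before
op2 [2,4]: before
op3 [5,7]: before
op4 [6,12]: concurrent
op5 [8,9]: before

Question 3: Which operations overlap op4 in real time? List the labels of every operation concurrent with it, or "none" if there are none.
op3, op5, op6

op4 runs from 6 to 12; window-overlapping ops are concurrent
op1 [1,3]: before
op2 [2,4]: before
op3 [5,7]: concurrent
op5 [8,9]: concurrent
op6 [10,11]: concurrent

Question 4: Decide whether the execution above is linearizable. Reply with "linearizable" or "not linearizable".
not linearizable

through event 10 a valid linearization exists; event 11 (op6 responding at time 11) ends that
real-time-consistent orders of the 5 completed operations: 2 — all fail the FIFO queue replay
no escape via the 1 pending operation (op4): every completion choice fails
sample order op1, op2, op3, op5, op6 (pending dropped) stalls at step 4 — op5 dequeue() → empty has no legal effect
sample order op2, op1, op3, op5, op6 (pending dropped) stalls at step 4 — op5 dequeue() → empty has no legal effect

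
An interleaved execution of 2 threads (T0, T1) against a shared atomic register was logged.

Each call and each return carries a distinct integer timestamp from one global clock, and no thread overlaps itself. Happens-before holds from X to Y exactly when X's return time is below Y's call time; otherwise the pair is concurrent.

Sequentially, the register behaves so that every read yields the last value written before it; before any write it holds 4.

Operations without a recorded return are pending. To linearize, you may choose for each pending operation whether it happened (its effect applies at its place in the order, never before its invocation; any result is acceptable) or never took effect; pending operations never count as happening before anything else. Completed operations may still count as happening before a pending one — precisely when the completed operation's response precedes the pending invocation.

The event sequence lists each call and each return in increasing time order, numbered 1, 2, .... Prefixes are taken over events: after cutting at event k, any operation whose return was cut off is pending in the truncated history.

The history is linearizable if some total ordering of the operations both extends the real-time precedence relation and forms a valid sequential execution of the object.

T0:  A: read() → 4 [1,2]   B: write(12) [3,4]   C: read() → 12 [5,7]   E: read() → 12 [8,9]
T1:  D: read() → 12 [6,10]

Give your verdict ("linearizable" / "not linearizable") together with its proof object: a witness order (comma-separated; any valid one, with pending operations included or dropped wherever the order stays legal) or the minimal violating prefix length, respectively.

step 1: A read() → 4 — value 4
step 2: B write(12) — value 12
step 3: C read() → 12 — value 12
step 4: D read() → 12 — value 12
step 5: E read() → 12 — value 12

linearizable — witness: A, B, C, D, E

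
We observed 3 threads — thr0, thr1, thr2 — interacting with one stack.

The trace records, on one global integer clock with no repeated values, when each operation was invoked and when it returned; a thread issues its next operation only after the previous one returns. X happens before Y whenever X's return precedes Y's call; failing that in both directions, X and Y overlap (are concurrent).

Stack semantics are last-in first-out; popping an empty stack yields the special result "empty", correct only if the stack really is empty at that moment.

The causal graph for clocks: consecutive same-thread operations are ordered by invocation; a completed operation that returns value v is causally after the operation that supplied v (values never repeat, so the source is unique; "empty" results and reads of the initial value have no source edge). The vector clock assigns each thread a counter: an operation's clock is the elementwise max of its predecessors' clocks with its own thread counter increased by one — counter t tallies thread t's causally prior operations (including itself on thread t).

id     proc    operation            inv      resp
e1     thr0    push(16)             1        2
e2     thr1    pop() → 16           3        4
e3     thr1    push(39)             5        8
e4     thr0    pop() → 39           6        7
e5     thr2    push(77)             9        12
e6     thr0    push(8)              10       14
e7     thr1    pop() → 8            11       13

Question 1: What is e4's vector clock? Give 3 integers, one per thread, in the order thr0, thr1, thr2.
(2, 2, 0)

e5, invoked 9, has no incoming edges; only thr2's bump applies → (0, 0, 1)
e1, invoked 1, has no incoming edges; only thr0's bump applies → (1, 0, 0)
VC(e2, invoked at 3): max of VC(e1)=(1, 0, 0), then +1 on thread thr1 → (1, 1, 0)
VC(e3, invoked at 5): max of VC(e2)=(1, 1, 0), then +1 on thread thr1 → (1, 2, 0)
VC(e4, invoked at 6): max of VC(e1)=(1, 0, 0), VC(e3)=(1, 2, 0), then +1 on thread thr0 → (2, 2, 0)
VC(e6, invoked at 10): max of VC(e4)=(2, 2, 0), then +1 on thread thr0 → (3, 2, 0)
VC(e7, invoked at 11): max of VC(e3)=(1, 2, 0), VC(e6)=(3, 2, 0), then +1 on thread thr1 → (3, 3, 0)
target: VC(e4) = (2, 2, 0)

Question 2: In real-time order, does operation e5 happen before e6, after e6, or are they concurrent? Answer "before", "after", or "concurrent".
concurrent

e5 spans [9,12], e6 spans [10,14]
the intervals overlap in both directions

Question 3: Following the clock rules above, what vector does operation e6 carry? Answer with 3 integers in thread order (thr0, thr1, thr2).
(3, 2, 0)

invoked at 9, e5 has no predecessors; its own thr2 bump gives (0, 0, 1)
invoked at 1, e1 has no predecessors; its own thr0 bump gives (1, 0, 0)
merge at e2 (invoked 3): VC(e1)=(1, 0, 0), own-thread bump on thr1 → (1, 1, 0)
merge at e3 (invoked 5): VC(e2)=(1, 1, 0), own-thread bump on thr1 → (1, 2, 0)
merge at e4 (invoked 6): VC(e1)=(1, 0, 0), VC(e3)=(1, 2, 0), own-thread bump on thr0 → (2, 2, 0)
merge at e6 (invoked 10): VC(e4)=(2, 2, 0), own-thread bump on thr0 → (3, 2, 0)
merge at e7 (invoked 11): VC(e3)=(1, 2, 0), VC(e6)=(3, 2, 0), own-thread bump on thr1 → (3, 3, 0)
target: VC(e6) = (3, 2, 0)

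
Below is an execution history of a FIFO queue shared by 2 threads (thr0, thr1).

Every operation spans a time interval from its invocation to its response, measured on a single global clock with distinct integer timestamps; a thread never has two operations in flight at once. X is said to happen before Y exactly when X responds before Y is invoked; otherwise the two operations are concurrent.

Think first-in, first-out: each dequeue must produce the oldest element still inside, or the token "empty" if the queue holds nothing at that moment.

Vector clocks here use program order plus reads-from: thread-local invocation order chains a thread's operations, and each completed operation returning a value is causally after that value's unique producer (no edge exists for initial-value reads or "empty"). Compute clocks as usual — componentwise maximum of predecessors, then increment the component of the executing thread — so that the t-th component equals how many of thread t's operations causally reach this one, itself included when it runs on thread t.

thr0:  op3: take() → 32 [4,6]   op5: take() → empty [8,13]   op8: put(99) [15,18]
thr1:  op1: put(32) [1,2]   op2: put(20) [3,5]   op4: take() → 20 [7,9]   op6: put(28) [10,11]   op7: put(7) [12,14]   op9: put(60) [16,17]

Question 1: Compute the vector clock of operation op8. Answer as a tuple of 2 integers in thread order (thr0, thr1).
(3, 1)

invoked at 1, op1 has no predecessors; its own thr1 bump gives (0, 1)
merge at op2 (invoked 3): VC(op1)=(0, 1), own-thread bump on thr1 → (0, 2)
merge at op3 (invoked 4): VC(op1)=(0, 1), own-thread bump on thr0 → (1, 1)
merge at op4 (invoked 7): VC(op2)=(0, 2), own-thread bump on thr1 → (0, 3)
merge at op5 (invoked 8): VC(op3)=(1, 1), own-thread bump on thr0 → (2, 1)
merge at op6 (invoked 10): VC(op4)=(0, 3), own-thread bump on thr1 → (0, 4)
merge at op8 (invoked 15): VC(op5)=(2, 1), own-thread bump on thr0 → (3, 1)
merge at op7 (invoked 12): VC(op6)=(0, 4), own-thread bump on thr1 → (0, 5)
merge at op9 (invoked 16): VC(op7)=(0, 5), own-thread bump on thr1 → (0, 6)
target: VC(op8) = (3, 1)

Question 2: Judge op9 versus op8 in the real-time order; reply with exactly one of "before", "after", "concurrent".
concurrent

op9 spans [16,17], op8 spans [15,18]
the intervals overlap in both directions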